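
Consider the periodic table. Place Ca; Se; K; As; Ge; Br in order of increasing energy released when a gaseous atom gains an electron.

Adding an electron releases more energy for atoms nearer the top right (short of the noble gases).
All lie in period 4; the across-period trend (electron affinity increases left to right) applies, with the exception below.
Note the exception: K has a higher electron affinity than Ca, contrary to the simple trend — adding an electron to Ca (ns²) has to open a new, higher-energy np subshell, which is unfavourable.
Note the exception: Ge has a higher electron affinity than As, contrary to the simple trend — adding an electron to As's half-filled 4p³ is unfavourable, so Ge (4p²) has the more exothermic EA.
Tabulated electron affinity (kJ/mol): K 48, Ca 2, Ge 119, As 78, Se 195, Br 325.
So from lowest to highest: Ca < K < As < Ge < Se < Br.

Ca < K < As < Ge < Se < Br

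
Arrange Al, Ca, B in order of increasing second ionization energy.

After 1 electron has been removed, what remains? Al⁺ still has 2 valence electrons; Ca⁺ still has 1 valence electron; B⁺ still has 2 valence electrons.
All are still removing valence electrons, so compare the +1 ions as you would atoms: IE_2 generally rises across a period (higher Z_eff) and falls down a group (larger shell), subject to the usual subshell exceptions.
Valence configurations: Al⁺ [Ne]3s², Ca⁺ [Ar]4s¹, B⁺ [He]2s².
Tabulated IE_2 (kJ/mol): Al 1817, Ca 1145, B 2427.
So the second ionization energies run Ca < Al < B.

Ca < Al < B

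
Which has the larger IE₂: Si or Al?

Consider each +1 ion: Si⁺ still has 3 valence electrons; Al⁺ still has 2 valence electrons.
All are still removing valence electrons, so compare the +1 ions as you would atoms: IE_2 generally rises across a period (higher Z_eff) and falls down a group (larger shell), subject to the usual subshell exceptions.
Valence configurations: Si⁺ [Ne]3s²3p¹, Al⁺ [Ne]3s².
Si⁺ loses a lone 3p electron whereas Al⁺ must break into a filled 3s² pair, so IE_2(Al) > IE_2(Si) even though Si has the higher nuclear charge.
The numbers (kJ/mol): Si 1577, Al 1817.
Overall IE_2 order: Si < Al.

Al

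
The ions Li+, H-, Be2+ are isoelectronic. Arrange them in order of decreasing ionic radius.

H- > Li+ > Be2+

All of these have 2 electrons, so size is governed by nuclear charge alone: the more protons, the stronger the pull on the same electron cloud, and the smaller the ion.
Nuclear charges: Be2+ (Z=4), Li+ (Z=3), H- (Z=1).
Largest to smallest: H- > Li+ > Be2+.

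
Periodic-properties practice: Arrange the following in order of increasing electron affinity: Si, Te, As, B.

B < As < Si < Te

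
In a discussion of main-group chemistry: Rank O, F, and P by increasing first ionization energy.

O is in period 2, group 16; F is in period 2, group 17; P is in period 3, group 15.
IE₁ increases left→right with effective nuclear charge and decreases top→bottom as the valence shell moves farther out.
These span different periods and groups, so the two trends combine.
O > P: both effects reinforce here, so O is clearly the higher of the two.
F > O: both are in period 2; the period trend gives F the larger value.
For reference (kJ/mol): O 1314, F 1681, P 1012.
So from lowest to highest: P < O < F.

P < O < F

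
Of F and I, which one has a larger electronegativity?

F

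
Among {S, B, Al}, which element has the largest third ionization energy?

B

After 2 electrons have been removed, what remains? S²⁺ still has 4 valence electrons; B²⁺ still has 1 valence electron; Al²⁺ still has 1 valence electron.
All are still removing valence electrons, so compare the +2 ions as you would atoms: IE_3 generally rises across a period (higher Z_eff) and falls down a group (larger shell), subject to the usual subshell exceptions.
Valence configurations: S²⁺ [Ne]3s²3p², B²⁺ [He]2s¹, Al²⁺ [Ne]3s¹.
Approximate IE_3 values (kJ/mol): S 3357, B 3660, Al 2745.
Hence IE_3: Al < S < B.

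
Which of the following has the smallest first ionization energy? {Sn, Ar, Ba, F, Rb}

F is in period 2, group 17; Ar is in period 3, group 18; Rb is in period 5, group 1; Sn is in period 5, group 14; Ba is in period 6, group 2.
Removing the outermost electron gets harder across a period and easier down a group.
Here both period and group differ, so the two effects have to be weighed against each other.
Ba > Rb: period and group pull opposite ways; the across-period shift dominates (503 vs 403 kJ/mol).
Sn > Ba: both effects reinforce here, so Sn is clearly the higher of the two.
Ar > Sn: relative to Sn, both the across-period and down-group shifts push Ar's first ionization energy up.
F > Ar: the two effects oppose for this pair; the down-group effect wins (1681 vs 1521 kJ/mol).
For reference (kJ/mol): F 1681, Ar 1521, Rb 403, Sn 709, Ba 503.
The smallest first ionization energy among these belongs to Rb.

Rb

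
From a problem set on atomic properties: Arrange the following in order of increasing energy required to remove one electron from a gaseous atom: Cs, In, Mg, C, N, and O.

Cs < In < Mg < C < O < N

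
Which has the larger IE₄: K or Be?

Be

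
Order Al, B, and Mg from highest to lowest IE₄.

B, Al, Mg

IE_4 is the cost of taking one more electron from the +3 cation: Al³⁺ is the bare [Ne] core; B³⁺ is the bare [He] core; Mg³⁺ is already 1 electron into the core.
All of these are removing an electron from a noble-gas core or deeper; the smaller core (lower principal quantum number) is held far more tightly, and within a period the higher nuclear charge binds the same core more tightly.
Approximate IE_4 values (kJ/mol): Al 11577, B 25026, Mg 10543.
Hence IE_4: Mg < Al < B.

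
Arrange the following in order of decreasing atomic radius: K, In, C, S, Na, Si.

K > Na > In > Si > S > C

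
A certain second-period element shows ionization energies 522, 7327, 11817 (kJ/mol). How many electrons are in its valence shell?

Look for the largest jump between consecutive ionization energies: IE2/IE1 ≈ 14.0, far larger than any earlier ratio.
That jump marks the point where a core electron is being removed. So the atom has 1 valence electron.

1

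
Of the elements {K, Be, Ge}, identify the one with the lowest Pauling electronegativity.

K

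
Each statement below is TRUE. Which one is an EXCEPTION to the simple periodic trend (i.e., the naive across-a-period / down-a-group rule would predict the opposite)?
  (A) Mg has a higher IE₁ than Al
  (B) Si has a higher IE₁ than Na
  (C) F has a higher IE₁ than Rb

The general trend: IE₁ increases across a period and decreases down a group.
(A) Mg (period 3, group 2) vs Al (period 3, group 13): the stated order contradicts the simple trend.
(B) Si (period 3, group 14) vs Na (period 3, group 1): the stated order agrees with the simple trend.
(C) F (period 2, group 17) vs Rb (period 5, group 1): the stated order agrees with the simple trend.
The exception is (A): Al's single 3p electron is easier to remove than one from Mg's filled 3s².

(A)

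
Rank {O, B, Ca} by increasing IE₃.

B < Ca < O

Consider each +2 ion: O²⁺ still has 4 valence electrons; B²⁺ still has 1 valence electron; Ca²⁺ is the bare [Ar] core.
Usually core removal costs more than valence removal, but here the competition is close: a tightly held n=2 valence electron can cost more to remove than an n=3 core electron, so the actual values have to decide it.
Valence configurations: O²⁺ [He]2s²2p², B²⁺ [He]2s¹.
Tabulated IE_3 (kJ/mol): O 5300, B 3660, Ca 4912.
Hence IE_3: B < Ca < O.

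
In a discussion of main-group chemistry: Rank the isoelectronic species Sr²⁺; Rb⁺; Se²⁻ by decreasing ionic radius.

All of these have 36 electrons, so size is governed by nuclear charge alone: the more protons, the stronger the pull on the same electron cloud, and the smaller the ion.
Nuclear charges: Sr²⁺ (Z=38), Rb⁺ (Z=37), Se²⁻ (Z=34).
Largest to smallest: Se²⁻ > Rb⁺ > Sr²⁺.

Se²⁻, Rb⁺, Sr²⁺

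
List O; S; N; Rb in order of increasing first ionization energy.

Rb < S < O < N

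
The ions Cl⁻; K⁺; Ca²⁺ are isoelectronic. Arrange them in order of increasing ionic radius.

All of these have 18 electrons, so size is governed by nuclear charge alone: the more protons, the stronger the pull on the same electron cloud, and the smaller the ion.
Nuclear charges: Ca²⁺ (Z=20), K⁺ (Z=19), Cl⁻ (Z=17).
Smallest to largest: Ca²⁺ < K⁺ < Cl⁻.

Ca²⁺, K⁺, Cl⁻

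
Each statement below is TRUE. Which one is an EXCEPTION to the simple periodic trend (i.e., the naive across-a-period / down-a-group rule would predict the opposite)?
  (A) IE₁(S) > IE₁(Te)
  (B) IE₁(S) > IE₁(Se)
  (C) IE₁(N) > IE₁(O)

(C)

The general trend: IE₁ increases across a period and decreases down a group.
(A) S (period 3, group 16) vs Te (period 5, group 16): the stated order agrees with the simple trend.
(B) S (period 3, group 16) vs Se (period 4, group 16): the stated order agrees with the simple trend.
(C) N (period 2, group 15) vs O (period 2, group 16): the stated order contradicts the simple trend.
The exception is (C): pairing an electron in O's 2p⁴ costs repulsion energy, so O ionizes more easily than half-filled N (2p³).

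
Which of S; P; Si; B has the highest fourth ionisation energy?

B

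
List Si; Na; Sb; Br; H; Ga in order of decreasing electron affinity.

H is in period 1, group 1; Na is in period 3, group 1; Si is in period 3, group 14; Ga is in period 4, group 13; Br is in period 4, group 17; Sb is in period 5, group 15.
Electron affinity generally becomes more exothermic across a period toward the halogens and less exothermic down a group.
Here both period and group differ, so the two effects have to be weighed against each other.
Na > Ga: period and group pull opposite ways; the down-group shift dominates (53 vs 29 kJ/mol).
H > Na: they share group 1; the group trend gives H the larger value.
Sb > H: period and group pull opposite ways; the across-period shift dominates (103 vs 73 kJ/mol).
Si > Sb: the two effects oppose for this pair; the down-group effect wins (134 vs 103 kJ/mol).
Br > Si: period and group pull opposite ways; the across-period shift dominates (325 vs 134 kJ/mol).
Approximate values (kJ/mol): H 73, Na 53, Si 134, Ga 29, Br 325, Sb 103.
So from highest to lowest: Br > Si > Sb > H > Na > Ga.

Br > Si > Sb > H > Na > Ga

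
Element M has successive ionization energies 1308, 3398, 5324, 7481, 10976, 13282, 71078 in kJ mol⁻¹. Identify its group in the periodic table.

Look for the largest jump between consecutive ionization energies: IE7/IE6 ≈ 5.4, far larger than any earlier ratio.
That jump marks the point where a core electron is being removed. So the atom has 6 valence electrons.
A main-group element with 6 valence electrons is in group 16.

Group 16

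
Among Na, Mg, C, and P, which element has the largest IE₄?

Mg

After 3 electrons have been removed, what remains? Na³⁺ is already 2 electrons into the core; Mg³⁺ is already 1 electron into the core; C³⁺ still has 1 valence electron; P³⁺ still has 2 valence electrons.
Breaking into a closed-shell core is much more expensive than removing a leftover valence electron — Na and Mg have the largest IE_4 here.
Valence configurations: C³⁺ [He]2s¹, P³⁺ [Ne]3s².
Approximate IE_4 values (kJ/mol): Na 9543, Mg 10543, C 6223, P 4964.
So the fourth ionization energies run P < C < Na < Mg.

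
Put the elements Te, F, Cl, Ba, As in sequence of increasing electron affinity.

Ba < As < Te < F < Cl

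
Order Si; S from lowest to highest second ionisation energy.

After 1 electron has been removed, what remains? Si⁺ still has 3 valence electrons; S⁺ still has 5 valence electrons.
All are still removing valence electrons, so compare the +1 ions as you would atoms: IE_2 generally rises across a period (higher Z_eff) and falls down a group (larger shell), subject to the usual subshell exceptions.
Valence configurations: Si⁺ [Ne]3s²3p¹, S⁺ [Ne]3s²3p³.
Tabulated IE_2 (kJ/mol): Si 1577, S 2252.
Overall IE_2 order: Si < S.

Si < S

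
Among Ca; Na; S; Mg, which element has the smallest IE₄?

After 3 electrons have been removed, what remains? Ca³⁺ is already 1 electron into the core; Na³⁺ is already 2 electrons into the core; S³⁺ still has 3 valence electrons; Mg³⁺ is already 1 electron into the core.
Breaking into a closed-shell core is much more expensive than removing a leftover valence electron — Ca, Na and Mg have the largest IE_4 here.
Tabulated IE_4 (kJ/mol): Ca 6491, Na 9543, S 4556, Mg 10543.
So the fourth ionization energies run S < Ca < Na < Mg.

S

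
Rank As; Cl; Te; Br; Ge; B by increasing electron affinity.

Electron affinity generally becomes more exothermic across a period toward the halogens and less exothermic down a group.
Neither a single period nor a single group — weigh both effects.
As > B: period and group pull opposite ways; the across-period shift dominates (78 vs 27 kJ/mol).
Ge > As: this pair runs against the simple trend — see the exception note.
Te > Ge: period and group pull opposite ways; the across-period shift dominates (190 vs 119 kJ/mol).
Br > Te: relative to Te, both the across-period and down-group shifts push Br's electron affinity up.
Cl > Br: they share group 17; the group trend gives Cl the larger value.
Note the exception: Ge has a higher electron affinity than As, contrary to the simple trend — adding an electron to As's half-filled 4p³ is unfavourable, so Ge (4p²) has the more exothermic EA.
Approximate values (kJ/mol): B 27, Cl 349, Ge 119, As 78, Br 325, Te 190.
So from lowest to highest: B < As < Ge < Te < Br < Cl.

B < As < Ge < Te < Br < Cl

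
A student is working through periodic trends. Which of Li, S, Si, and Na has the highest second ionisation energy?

Li

After 1 electron has been removed, what remains? Li⁺ is the bare [He] core; S⁺ still has 5 valence electrons; Si⁺ still has 3 valence electrons; Na⁺ is the bare [Ne] core.
Breaking into a closed-shell core is much more expensive than removing a leftover valence electron — Na and Li have the largest IE_2 here.
Valence configurations: S⁺ [Ne]3s²3p³, Si⁺ [Ne]3s²3p¹.
Approximate IE_2 values (kJ/mol): Li 7298, S 2252, Si 1577, Na 4562.
Hence IE_2: Si < S < Na < Li.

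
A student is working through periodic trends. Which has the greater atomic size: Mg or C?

Mg

Across a period the added protons contract the valence shell; down a group each new principal shell makes the atom larger.
Neither a single period nor a single group — weigh both effects.
Mg > C: both effects reinforce here, so Mg is clearly the larger of the two.
Approximate values (pm): C 75, Mg 139.
So Mg has the greater atomic size (Mg > C).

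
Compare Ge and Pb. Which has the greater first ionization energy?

Ge

IE₁ increases left→right with effective nuclear charge and decreases top→bottom as the valence shell moves farther out.
All are in group 14, so first ionization energy increases up the group.
So Ge has the greater first ionization energy (Ge > Pb).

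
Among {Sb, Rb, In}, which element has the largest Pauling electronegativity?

Rb is in period 5, group 1; In is in period 5, group 13; Sb is in period 5, group 15.
Electronegativity increases across a period and decreases down a group, tracking effective nuclear charge and atomic size.
All lie in period 5, so electronegativity increases left to right.
The largest Pauling electronegativity among these belongs to Sb.

Sb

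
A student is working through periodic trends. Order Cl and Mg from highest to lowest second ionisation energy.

The second ionization energy removes an electron from the +1 ion. For each element: Cl⁺ still has 6 valence electrons; Mg⁺ still has 1 valence electron.
All are still removing valence electrons, so compare the +1 ions as you would atoms: IE_2 generally rises across a period (higher Z_eff) and falls down a group (larger shell), subject to the usual subshell exceptions.
Valence configurations: Cl⁺ [Ne]3s²3p⁴, Mg⁺ [Ne]3s¹.
Tabulated IE_2 (kJ/mol): Cl 2298, Mg 1451.
So the second ionization energies run Mg < Cl.

Cl > Mg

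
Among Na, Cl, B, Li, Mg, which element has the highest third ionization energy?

Li

After 2 electrons have been removed, what remains? Na²⁺ is already 1 electron into the core; Cl²⁺ still has 5 valence electrons; B²⁺ still has 1 valence electron; Li²⁺ is already 1 electron into the core; Mg²⁺ is the bare [Ne] core.
Pulling an electron out of a noble-gas core costs far more than removing a remaining valence electron, so Na, Mg and Li sit at the high end of IE_3.
Valence configurations: Cl²⁺ [Ne]3s²3p³, B²⁺ [He]2s¹.
Tabulated IE_3 (kJ/mol): Na 6910, Cl 3822, B 3660, Li 11815, Mg 7733.
Hence IE_3: B < Cl < Na < Mg < Li.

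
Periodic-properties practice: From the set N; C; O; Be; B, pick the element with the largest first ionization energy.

N

IE₁ increases left→right with effective nuclear charge and decreases top→bottom as the valence shell moves farther out.
All lie in period 2; the across-period trend (first ionization energy increases left to right) applies, with the exception below.
Note the exception: Be has a higher first ionization energy than B, contrary to the simple trend — removing B's lone 2p electron is easier than breaking Be's filled 2s².
Note the exception: N has a higher first ionization energy than O, contrary to the simple trend — pairing an electron in O's 2p⁴ costs repulsion energy, so O ionizes more easily than half-filled N (2p³).
Tabulated first ionization energy (kJ/mol): Be 900, B 801, C 1086, N 1402, O 1314.
The largest first ionization energy among these belongs to N.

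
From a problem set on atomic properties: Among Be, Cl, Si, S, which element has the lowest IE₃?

Si

IE_3 is the cost of taking one more electron from the +2 cation: Be²⁺ is the bare [He] core; Cl²⁺ still has 5 valence electrons; Si²⁺ still has 2 valence electrons; S²⁺ still has 4 valence electrons.
Pulling an electron out of a noble-gas core costs far more than removing a remaining valence electron, so Be sits at the high end of IE_3.
Valence configurations: Cl²⁺ [Ne]3s²3p³, Si²⁺ [Ne]3s², S²⁺ [Ne]3s²3p².
Approximate IE_3 values (kJ/mol): Be 14849, Cl 3822, Si 3232, S 3357.
Overall IE_3 order: Si < S < Cl < Be.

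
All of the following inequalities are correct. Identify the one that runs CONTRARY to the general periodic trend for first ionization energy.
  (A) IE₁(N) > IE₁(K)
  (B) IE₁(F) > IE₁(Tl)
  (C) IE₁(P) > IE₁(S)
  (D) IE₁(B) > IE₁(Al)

(C)

The general trend: first ionization energy increases across a period and decreases down a group.
(A) N (period 2, group 15) vs K (period 4, group 1): the stated order agrees with the simple trend.
(B) F (period 2, group 17) vs Tl (period 6, group 13): the stated order agrees with the simple trend.
(C) P (period 3, group 15) vs S (period 3, group 16): the stated order contradicts the simple trend.
(D) B (period 2, group 13) vs Al (period 3, group 13): the stated order agrees with the simple trend.
The exception is (C): S (3p⁴) ionizes more easily than half-filled P (3p³) because the paired 3p electron in S is pushed out by e⁻–e⁻ repulsion.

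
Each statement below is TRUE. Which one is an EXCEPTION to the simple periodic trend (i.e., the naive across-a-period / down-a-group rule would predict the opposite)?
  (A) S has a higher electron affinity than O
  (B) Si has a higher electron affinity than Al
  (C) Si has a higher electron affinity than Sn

(A)

The general trend: electron affinity increases across a period and decreases down a group.
(A) S (period 3, group 16) vs O (period 2, group 16): the stated order contradicts the simple trend.
(B) Si (period 3, group 14) vs Al (period 3, group 13): the stated order agrees with the simple trend.
(C) Si (period 3, group 14) vs Sn (period 5, group 14): the stated order agrees with the simple trend.
The exception is (A): the compact 2p subshell of O repels the added electron more than S's larger 3p does.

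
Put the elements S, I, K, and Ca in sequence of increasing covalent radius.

S < I < Ca < K

S is in period 3, group 16; K is in period 4, group 1; Ca is in period 4, group 2; I is in period 5, group 17.
Radius decreases left→right (rising Z_eff, same n) and increases top→bottom (higher n).
These span different periods and groups, so the two trends combine.
I > S: period and group pull opposite ways; the down-group shift dominates (133 vs 103 pm).
Ca > I: period and group pull opposite ways; the across-period shift dominates (171 vs 133 pm).
K > Ca: both are in period 4; the period trend gives K the larger value.
Tabulated atomic radius (pm): S 103, K 196, Ca 171, I 133.
So from smallest to largest: S < I < Ca < K.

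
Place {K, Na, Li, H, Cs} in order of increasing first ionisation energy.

Cs < K < Na < Li < H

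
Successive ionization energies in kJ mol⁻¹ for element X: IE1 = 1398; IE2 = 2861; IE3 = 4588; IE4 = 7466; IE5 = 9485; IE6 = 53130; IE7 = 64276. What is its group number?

Group 15

Look for the largest jump between consecutive ionization energies: IE6/IE5 ≈ 5.6, far larger than any earlier ratio.
That jump marks the point where a core electron is being removed. So the atom has 5 valence electrons.
A main-group element with 5 valence electrons is in group 15.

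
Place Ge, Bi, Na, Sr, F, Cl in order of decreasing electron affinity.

Cl > F > Ge > Bi > Na > Sr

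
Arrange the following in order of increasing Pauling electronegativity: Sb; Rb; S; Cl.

S is in period 3, group 16; Cl is in period 3, group 17; Rb is in period 5, group 1; Sb is in period 5, group 15.
Atoms toward the upper right of the periodic table pull bonding electrons most strongly.
These span different periods and groups, so the two trends combine.
Sb > Rb: both are in period 5; the period trend gives Sb the larger value.
S > Sb: relative to Sb, both the across-period and down-group shifts push S's electronegativity up.
Cl > S: Cl lies to the right of S in period 3, so the across-period effect alone puts Cl higher.
Approximate values (Pauling): S 2.58, Cl 3.16, Rb 0.82, Sb 2.05.
So from lowest to highest: Rb < Sb < S < Cl.

Rb < Sb < S < Cl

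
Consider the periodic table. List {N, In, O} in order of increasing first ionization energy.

In, O, N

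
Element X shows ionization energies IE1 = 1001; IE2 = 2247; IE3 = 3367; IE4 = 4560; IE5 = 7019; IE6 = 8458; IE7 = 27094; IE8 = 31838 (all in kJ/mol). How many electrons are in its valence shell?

Look for the largest jump between consecutive ionization energies: IE7/IE6 ≈ 3.2, far larger than any earlier ratio.
That jump marks the point where a core electron is being removed. So the atom has 6 valence electrons.

6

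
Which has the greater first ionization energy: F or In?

F

F is in period 2, group 17; In is in period 5, group 13.
Removing the outermost electron gets harder across a period and easier down a group.
Neither a single period nor a single group — weigh both effects.
F > In: both effects reinforce here, so F is clearly the higher of the two.
Approximate values (kJ/mol): F 1681, In 558.
So F has the greater first ionization energy (F > In).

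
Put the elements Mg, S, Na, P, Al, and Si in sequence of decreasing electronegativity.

S > P > Si > Al > Mg > Na

Na is in period 3, group 1; Mg is in period 3, group 2; Al is in period 3, group 13; Si is in period 3, group 14; P is in period 3, group 15; S is in period 3, group 16.
EN rises left→right (higher Z_eff, smaller atoms) and falls top→bottom (larger, more shielded atoms).
All lie in period 3, so electronegativity increases left to right.
So from highest to lowest: S > P > Si > Al > Mg > Na.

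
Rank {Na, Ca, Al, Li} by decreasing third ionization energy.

After 2 electrons have been removed, what remains? Na²⁺ is already 1 electron into the core; Ca²⁺ is the bare [Ar] core; Al²⁺ still has 1 valence electron; Li²⁺ is already 1 electron into the core.
Pulling an electron out of a noble-gas core costs far more than removing a remaining valence electron, so Ca, Na and Li sit at the high end of IE_3.
The numbers (kJ/mol): Na 6910, Ca 4912, Al 2745, Li 11815.
So the third ionization energies run Al < Ca < Na < Li.

Li > Na > Ca > Al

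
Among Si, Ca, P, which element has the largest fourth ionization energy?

IE_4 is the cost of taking one more electron from the +3 cation: Si³⁺ still has 1 valence electron; Ca³⁺ is already 1 electron into the core; P³⁺ still has 2 valence electrons.
Core electrons are held far more tightly than valence electrons, so Ca tops the IE_4 order.
Valence configurations: Si³⁺ [Ne]3s¹, P³⁺ [Ne]3s².
Approximate IE_4 values (kJ/mol): Si 4356, Ca 6491, P 4964.
So the fourth ionization energies run Si < P < Ca.

Ca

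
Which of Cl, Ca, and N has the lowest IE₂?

The second ionization energy removes an electron from the +1 ion. For each element: Cl⁺ still has 6 valence electrons; Ca⁺ still has 1 valence electron; N⁺ still has 4 valence electrons.
All are still removing valence electrons, so compare the +1 ions as you would atoms: IE_2 generally rises across a period (higher Z_eff) and falls down a group (larger shell), subject to the usual subshell exceptions.
Valence configurations: Cl⁺ [Ne]3s²3p⁴, Ca⁺ [Ar]4s¹, N⁺ [He]2s²2p².
The numbers (kJ/mol): Cl 2298, Ca 1145, N 2856.
Putting it together, IE_2: Ca < Cl < N.

Ca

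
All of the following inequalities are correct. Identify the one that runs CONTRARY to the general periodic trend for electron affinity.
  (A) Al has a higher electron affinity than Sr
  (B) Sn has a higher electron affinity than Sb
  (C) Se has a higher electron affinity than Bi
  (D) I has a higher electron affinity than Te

(B)

The general trend: electron affinity increases across a period and decreases down a group.
(A) Al (period 3, group 13) vs Sr (period 5, group 2): the stated order agrees with the simple trend.
(B) Sn (period 5, group 14) vs Sb (period 5, group 15): the stated order contradicts the simple trend.
(C) Se (period 4, group 16) vs Bi (period 6, group 15): the stated order agrees with the simple trend.
(D) I (period 5, group 17) vs Te (period 5, group 16): the stated order agrees with the simple trend.
The exception is (B): adding an electron to Sb's half-filled 5p³ is unfavourable, so Sn has the more exothermic EA.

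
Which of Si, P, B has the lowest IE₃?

P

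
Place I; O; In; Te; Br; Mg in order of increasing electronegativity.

O is in period 2, group 16; Mg is in period 3, group 2; Br is in period 4, group 17; In is in period 5, group 13; Te is in period 5, group 16; I is in period 5, group 17.
EN rises left→right (higher Z_eff, smaller atoms) and falls top→bottom (larger, more shielded atoms).
These span different periods and groups, so the two trends combine.
In > Mg: period and group pull opposite ways; the across-period shift dominates (1.78 vs 1.31).
Te > In: Te lies to the right of In in period 5, so the across-period effect alone puts Te higher.
I > Te: both are in period 5; the period trend gives I the larger value.
Br > I: Br sits above I in group 17, so the down-group effect alone puts Br higher.
O > Br: period and group pull opposite ways; the down-group shift dominates (3.44 vs 2.96).
Approximate values (Pauling): O 3.44, Mg 1.31, Br 2.96, In 1.78, Te 2.10, I 2.66.
So from lowest to highest: Mg < In < Te < I < Br < O.

Mg < In < Te < I < Br < O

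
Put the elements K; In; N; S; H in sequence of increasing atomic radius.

H < N < S < In < K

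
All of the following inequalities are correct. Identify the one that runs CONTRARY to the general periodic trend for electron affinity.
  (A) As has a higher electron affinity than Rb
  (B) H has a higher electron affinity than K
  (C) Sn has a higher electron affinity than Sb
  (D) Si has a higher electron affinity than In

The general trend: electron affinity increases across a period and decreases down a group.
(A) As (period 4, group 15) vs Rb (period 5, group 1): the stated order agrees with the simple trend.
(B) H (period 1, group 1) vs K (period 4, group 1): the stated order agrees with the simple trend.
(C) Sn (period 5, group 14) vs Sb (period 5, group 15): the stated order contradicts the simple trend.
(D) Si (period 3, group 14) vs In (period 5, group 13): the stated order agrees with the simple trend.
The exception is (C): adding an electron to Sb's half-filled 5p³ is unfavourable, so Sn has the more exothermic EA.

(C)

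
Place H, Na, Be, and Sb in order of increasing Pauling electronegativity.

Na < Be < Sb < H

H is in period 1, group 1; Be is in period 2, group 2; Na is in period 3, group 1; Sb is in period 5, group 15.
Atoms toward the upper right of the periodic table pull bonding electrons most strongly.
Here both period and group differ, so the two effects have to be weighed against each other.
Be > Na: relative to Na, both the across-period and down-group shifts push Be's electronegativity up.
Sb > Be: the two effects oppose for this pair; the across-period effect wins (2.05 vs 1.57).
H > Sb: the two effects oppose for this pair; the down-group effect wins (2.20 vs 2.05).
For reference (Pauling): H 2.20, Be 1.57, Na 0.93, Sb 2.05.
So from lowest to highest: Na < Be < Sb < H.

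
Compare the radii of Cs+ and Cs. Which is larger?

Cs

Forming Cs+ removes 1 electron from Cs. Fewer electrons for the same nuclear charge means less shielding and a higher Z_eff on the remaining electrons, and for main-group metals the entire outer shell is lost.
A cation is smaller than its parent atom: Cs+ < Cs.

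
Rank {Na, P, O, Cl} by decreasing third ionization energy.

Na > O > Cl > P

After 2 electrons have been removed, what remains? Na²⁺ is already 1 electron into the core; P²⁺ still has 3 valence electrons; O²⁺ still has 4 valence electrons; Cl²⁺ still has 5 valence electrons.
Breaking into a closed-shell core is much more expensive than removing a leftover valence electron — Na has the largest IE_3 here.
Valence configurations: P²⁺ [Ne]3s²3p¹, O²⁺ [He]2s²2p², Cl²⁺ [Ne]3s²3p³.
The numbers (kJ/mol): Na 6910, P 2914, O 5300, Cl 3822.
Overall IE_3 order: P < Cl < O < Na.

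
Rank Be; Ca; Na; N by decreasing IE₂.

IE_2 is the cost of taking one more electron from the +1 cation: Be⁺ still has 1 valence electron; Ca⁺ still has 1 valence electron; Na⁺ is the bare [Ne] core; N⁺ still has 4 valence electrons.
Breaking into a closed-shell core is much more expensive than removing a leftover valence electron — Na has the largest IE_2 here.
Valence configurations: Be⁺ [He]2s¹, Ca⁺ [Ar]4s¹, N⁺ [He]2s²2p².
Approximate IE_2 values (kJ/mol): Be 1757, Ca 1145, Na 4562, N 2856.
Hence IE_2: Ca < Be < N < Na.

Na, N, Be, Ca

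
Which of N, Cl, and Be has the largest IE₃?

Be

After 2 electrons have been removed, what remains? N²⁺ still has 3 valence electrons; Cl²⁺ still has 5 valence electrons; Be²⁺ is the bare [He] core.
Pulling an electron out of a noble-gas core costs far more than removing a remaining valence electron, so Be sits at the high end of IE_3.
Valence configurations: N²⁺ [He]2s²2p¹, Cl²⁺ [Ne]3s²3p³.
Approximate IE_3 values (kJ/mol): N 4578, Cl 3822, Be 14849.
Overall IE_3 order: Cl < N < Be.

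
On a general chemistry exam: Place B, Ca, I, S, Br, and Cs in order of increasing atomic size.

B is in period 2, group 13; S is in period 3, group 16; Ca is in period 4, group 2; Br is in period 4, group 17; I is in period 5, group 17; Cs is in period 6, group 1.
Radius decreases left→right (rising Z_eff, same n) and increases top→bottom (higher n).
Here both period and group differ, so the two effects have to be weighed against each other.
S > B: period and group pull opposite ways; the down-group shift dominates (103 vs 85 pm).
Br > S: the two effects oppose for this pair; the down-group effect wins (114 vs 103 pm).
I > Br: they share group 17; the group trend gives I the larger value.
Ca > I: period and group pull opposite ways; the across-period shift dominates (171 vs 133 pm).
Cs > Ca: both effects reinforce here, so Cs is clearly the larger of the two.
Approximate values (pm): B 85, S 103, Ca 171, Br 114, I 133, Cs 232.
So from smallest to largest: B < S < Br < I < Ca < Cs.

B, S, Br, I, Ca, Cs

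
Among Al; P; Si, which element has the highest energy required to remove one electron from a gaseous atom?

First ionization energy rises across a period (greater Z_eff holds electrons more tightly) and falls down a group (valence electrons are farther from the nucleus).
All lie in period 3, so first ionization energy increases left to right.
The highest energy required to remove one electron from a gaseous atom among these belongs to P.

P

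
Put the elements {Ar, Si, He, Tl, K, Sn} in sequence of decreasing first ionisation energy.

He, Ar, Si, Sn, Tl, K

Across a period the outer electron is held more tightly (higher IE₁); down a group it sits in a higher shell, more shielded, and comes off more easily.
These span different periods and groups, so the two trends combine.
Tl > K: the two effects oppose for this pair; the across-period effect wins (589 vs 419 kJ/mol).
Sn > Tl: relative to Tl, both the across-period and down-group shifts push Sn's first ionization energy up.
Si > Sn: they share group 14; the group trend gives Si the larger value.
Ar > Si: Ar lies to the right of Si in period 3, so the across-period effect alone puts Ar higher.
He > Ar: He sits above Ar in group 18, so the down-group effect alone puts He higher.
Approximate values (kJ/mol): He 2372, Si 786, Ar 1521, K 419, Sn 709, Tl 589.
So from highest to lowest: He > Ar > Si > Sn > Tl > K.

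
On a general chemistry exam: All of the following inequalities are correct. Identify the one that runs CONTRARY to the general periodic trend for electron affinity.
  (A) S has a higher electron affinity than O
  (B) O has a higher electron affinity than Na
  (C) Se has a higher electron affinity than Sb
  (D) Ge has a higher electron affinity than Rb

(A)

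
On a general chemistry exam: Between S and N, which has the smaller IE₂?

S

IE_2 is the cost of taking one more electron from the +1 cation: S⁺ still has 5 valence electrons; N⁺ still has 4 valence electrons.
All are still removing valence electrons, so compare the +1 ions as you would atoms: IE_2 generally rises across a period (higher Z_eff) and falls down a group (larger shell), subject to the usual subshell exceptions.
Valence configurations: S⁺ [Ne]3s²3p³, N⁺ [He]2s²2p².
Tabulated IE_2 (kJ/mol): S 2252, N 2856.
Overall IE_2 order: S < N.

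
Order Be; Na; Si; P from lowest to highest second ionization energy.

Si < Be < P < Na

After 1 electron has been removed, what remains? Be⁺ still has 1 valence electron; Na⁺ is the bare [Ne] core; Si⁺ still has 3 valence electrons; P⁺ still has 4 valence electrons.
Pulling an electron out of a noble-gas core costs far more than removing a remaining valence electron, so Na sits at the high end of IE_2.
Valence configurations: Be⁺ [He]2s¹, Si⁺ [Ne]3s²3p¹, P⁺ [Ne]3s²3p².
Approximate IE_2 values (kJ/mol): Be 1757, Na 4562, Si 1577, P 1907.
Putting it together, IE_2: Si < Be < P < Na.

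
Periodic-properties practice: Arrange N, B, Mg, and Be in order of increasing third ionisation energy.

B < N < Mg < Be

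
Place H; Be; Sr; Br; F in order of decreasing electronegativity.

H is in period 1, group 1; Be is in period 2, group 2; F is in period 2, group 17; Br is in period 4, group 17; Sr is in period 5, group 2.
Electronegativity increases across a period and decreases down a group, tracking effective nuclear charge and atomic size.
Here both period and group differ, so the two effects have to be weighed against each other.
Be > Sr: they share group 2; the group trend gives Be the larger value.
H > Be: the two effects oppose for this pair; the down-group effect wins (2.20 vs 1.57).
Br > H: the two effects oppose for this pair; the across-period effect wins (2.96 vs 2.20).
F > Br: they share group 17; the group trend gives F the larger value.
Tabulated electronegativity (Pauling): H 2.20, Be 1.57, F 3.98, Br 2.96, Sr 0.95.
So from highest to lowest: F > Br > H > Be > Sr.

F > Br > H > Be > Sr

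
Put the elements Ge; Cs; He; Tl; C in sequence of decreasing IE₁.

He is in period 1, group 18; C is in period 2, group 14; Ge is in period 4, group 14; Cs is in period 6, group 1; Tl is in period 6, group 13.
Across a period the outer electron is held more tightly (higher IE₁); down a group it sits in a higher shell, more shielded, and comes off more easily.
Neither a single period nor a single group — weigh both effects.
Tl > Cs: Tl lies to the right of Cs in period 6, so the across-period effect alone puts Tl higher.
Ge > Tl: relative to Tl, both the across-period and down-group shifts push Ge's first ionization energy up.
C > Ge: C sits above Ge in group 14, so the down-group effect alone puts C higher.
He > C: both effects reinforce here, so He is clearly the higher of the two.
Tabulated first ionization energy (kJ/mol): He 2372, C 1086, Ge 762, Cs 376, Tl 589.
So from highest to lowest: He > C > Ge > Tl > Cs.

He, C, Ge, Tl, Cs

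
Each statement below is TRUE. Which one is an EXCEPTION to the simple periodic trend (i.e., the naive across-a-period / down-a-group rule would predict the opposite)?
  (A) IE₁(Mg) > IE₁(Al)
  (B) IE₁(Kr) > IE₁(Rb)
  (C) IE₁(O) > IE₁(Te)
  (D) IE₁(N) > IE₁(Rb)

(A)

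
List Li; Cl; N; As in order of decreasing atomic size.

Li > As > Cl > N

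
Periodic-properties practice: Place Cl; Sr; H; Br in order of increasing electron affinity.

H is in period 1, group 1; Cl is in period 3, group 17; Br is in period 4, group 17; Sr is in period 5, group 2.
Electron affinity generally becomes more exothermic across a period toward the halogens and less exothermic down a group.
Neither a single period nor a single group — weigh both effects.
H > Sr: period and group pull opposite ways; the down-group shift dominates (73 vs 5 kJ/mol).
Br > H: period and group pull opposite ways; the across-period shift dominates (325 vs 73 kJ/mol).
Cl > Br: Cl sits above Br in group 17, so the down-group effect alone puts Cl higher.
Tabulated electron affinity (kJ/mol): H 73, Cl 349, Br 325, Sr 5.
So from lowest to highest: Sr < H < Br < Cl.

Sr < H < Br < Cl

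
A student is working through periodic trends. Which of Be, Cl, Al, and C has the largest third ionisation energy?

Be

After 2 electrons have been removed, what remains? Be²⁺ is the bare [He] core; Cl²⁺ still has 5 valence electrons; Al²⁺ still has 1 valence electron; C²⁺ still has 2 valence electrons.
Breaking into a closed-shell core is much more expensive than removing a leftover valence electron — Be has the largest IE_3 here.
Valence configurations: Cl²⁺ [Ne]3s²3p³, Al²⁺ [Ne]3s¹, C²⁺ [He]2s².
The numbers (kJ/mol): Be 14849, Cl 3822, Al 2745, C 4620.
Hence IE_3: Al < Cl < C < Be.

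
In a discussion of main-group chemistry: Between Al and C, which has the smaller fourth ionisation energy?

C

Consider each +3 ion: Al³⁺ is the bare [Ne] core; C³⁺ still has 1 valence electron.
Breaking into a closed-shell core is much more expensive than removing a leftover valence electron — Al has the largest IE_4 here.
Tabulated IE_4 (kJ/mol): Al 11577, C 6223.
Putting it together, IE_4: C < Al.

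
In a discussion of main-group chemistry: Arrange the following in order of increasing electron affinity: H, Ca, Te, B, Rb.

Ca, B, Rb, H, Te

EA tends to increase across a period and decrease down a group, though the pattern is less regular than for IE or radius.
Here both period and group differ, so the two effects have to be weighed against each other.
B > Ca: both effects reinforce here, so B is clearly the higher of the two.
Rb > B: this pair runs against the simple trend — see the exception note.
H > Rb: H sits above Rb in group 1, so the down-group effect alone puts H higher.
Te > H: the two effects oppose for this pair; the across-period effect wins (190 vs 73 kJ/mol).
Note the exception: Rb has a higher electron affinity than B, contrary to the simple trend — B's ns²np¹ configuration gives only a small electron affinity — the sparsely filled np subshell binds an added electron weakly.
Note the exception: Rb has a higher electron affinity than Ca, contrary to the simple trend — adding an electron to Ca (ns²) has to open a new, higher-energy np subshell, which is unfavourable.
Tabulated electron affinity (kJ/mol): H 73, B 27, Ca 2, Rb 47, Te 190.
So from lowest to highest: Ca < B < Rb < H < Te.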